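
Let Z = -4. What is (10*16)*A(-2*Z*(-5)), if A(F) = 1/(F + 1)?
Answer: -160/39 ≈ -4.1026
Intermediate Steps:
A(F) = 1/(1 + F)
(10*16)*A(-2*Z*(-5)) = (10*16)/(1 - 2*(-4)*(-5)) = 160/(1 + 8*(-5)) = 160/(1 - 40) = 160/(-39) = 160*(-1/39) = -160/39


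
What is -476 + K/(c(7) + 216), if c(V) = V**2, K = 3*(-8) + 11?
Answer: -126153/265 ≈ -476.05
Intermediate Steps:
K = -13 (K = -24 + 11 = -13)
-476 + K/(c(7) + 216) = -476 - 13/(7**2 + 216) = -476 - 13/(49 + 216) = -476 - 13/265 = -126153/265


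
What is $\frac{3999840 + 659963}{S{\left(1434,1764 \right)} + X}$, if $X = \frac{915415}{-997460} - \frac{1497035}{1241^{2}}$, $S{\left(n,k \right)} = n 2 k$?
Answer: $\frac{1431649163984066156}{1554342109686617561} \approx 0.92106$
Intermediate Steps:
$S{\left(n,k \right)} = 2 k n$ ($S{\left(n,k \right)} = 2 n k = 2 k n$)
$X = - \frac{580609155943}{307233838852}$ ($X = 915415 \left(- \frac{1}{997460}\right) - \frac{1497035}{1540081} = - \frac{183083}{199492} - \frac{1497035}{1540081} = - \frac{580609155943}{307233838852} \approx -1.8898$)
$\frac{3999840 + 659963}{S{\left(1434,1764 \right)} + X} = \frac{3999840 + 659963}{2 \cdot 1764 \cdot 1434 - \frac{580609155943}{307233838852}} = \frac{4659803}{5059152 - \frac{580609155943}{307233838852}} = \frac{4659803}{\frac{1554342109686617561}{307233838852}} = 4659803 \cdot \frac{307233838852}{1554342109686617561} = \frac{1431649163984066156}{1554342109686617561}$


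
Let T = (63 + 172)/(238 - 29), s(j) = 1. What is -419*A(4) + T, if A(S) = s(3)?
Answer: -87336/209 ≈ -417.88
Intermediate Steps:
A(S) = 1
T = 235/209 ≈ 1.1244
-419*A(4) + T = -419*1 + 235/209 = -419 + 235/209 = -87336/209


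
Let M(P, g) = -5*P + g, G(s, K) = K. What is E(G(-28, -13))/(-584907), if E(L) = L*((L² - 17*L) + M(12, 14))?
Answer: 4472/584907 ≈ 0.0076457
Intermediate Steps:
M(P, g) = g - 5*P
E(L) = L*(-46 + L² - 17*L) (E(L) = L*((L² - 17*L) + (14 - 5*12)) = L*((L² - 17*L) + (14 - 60)) = L*((L² - 17*L) - 46) = L*(-46 + L² - 17*L))
E(G(-28, -13))/(-584907) = -13*(-46 + (-13)² - 17*(-13))/(-584907) = -13*(-46 + 169 + 221)*(-1/584907) = -13*344*(-1/584907) = -4472*(-1/584907) = 4472/584907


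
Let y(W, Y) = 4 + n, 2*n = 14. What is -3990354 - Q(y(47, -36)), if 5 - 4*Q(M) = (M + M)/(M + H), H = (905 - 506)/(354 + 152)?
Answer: -95209865133/23860 ≈ -3.9904e+6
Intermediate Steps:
n = 7 (n = (1/2)*14 = 7)
y(W, Y) = 11 (y(W, Y) = 4 + 7 = 11)
H = 399/506 ≈ 0.78854
Q(M) = 5/4 - M/(2*(399/506 + M)) (Q(M) = 5/4 - (M + M)/(4*(M + 399/506)) = 5/4 - 2*M/(4*(399/506 + M)) = 5/4 - M/(2*(399/506 + M)))
-3990354 - Q(y(47, -36)) = -3990354 - 3*(665 + 506*11)/(4*(399 + 506*11)) = -3990354 - 3*(665 + 5566)/(4*(399 + 5566)) = -3990354 - 3*6231/(4*5965) = -3990354 - 1*18693/23860 = -3990354 - 18693/23860 = -95209865133/23860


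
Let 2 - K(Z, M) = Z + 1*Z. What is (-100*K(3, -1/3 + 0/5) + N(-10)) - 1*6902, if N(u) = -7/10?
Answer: -65027/10 ≈ -6502.7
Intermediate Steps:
K(Z, M) = 2 - 2*Z (K(Z, M) = 2 - (Z + 1*Z) = 2 - (Z + Z) = 2 - 2*Z)
N(u) = -7/10 (N(u) = -7*1/10 = -7/10)
(-100*K(3, -1/3 + 0/5) + N(-10)) - 1*6902 = (-100*(2 - 2*3) - 7/10) - 1*6902 = (-100*(2 - 6) - 7/10) - 6902 = (-100*(-4) - 7/10) - 6902 = (400 - 7/10) - 6902 = 3993/10 - 6902 = -65027/10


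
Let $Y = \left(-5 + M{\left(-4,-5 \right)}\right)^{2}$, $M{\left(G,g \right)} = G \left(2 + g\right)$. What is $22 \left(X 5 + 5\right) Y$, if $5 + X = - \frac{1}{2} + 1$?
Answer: $-18865$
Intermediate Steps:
$Y = 49$ ($Y = \left(-5 - 4 \left(2 - 5\right)\right)^{2} = \left(-5 - -12\right)^{2} = \left(-5 + 12\right)^{2} = 7^{2} = 49$)
$X = - \frac{9}{2}$ ($X = -5 + \left(- \frac{1}{2} + 1\right) = -5 + \frac{1}{2} = - \frac{9}{2} \approx -4.5$)
$22 \left(X 5 + 5\right) Y = 22 \left(\left(- \frac{9}{2}\right) 5 + 5\right) 49 = 22 \left(- \frac{45}{2} + 5\right) 49 = 22 \left(- \frac{35}{2}\right) 49 = \left(-385\right) 49 = -18865$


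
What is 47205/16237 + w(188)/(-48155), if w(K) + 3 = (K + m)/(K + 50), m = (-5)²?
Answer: 541019447187/186090470930 ≈ 2.9073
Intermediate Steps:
m = 25
w(K) = -3 + (25 + K)/(50 + K) (w(K) = -3 + (K + 25)/(K + 50) = -3 + (25 + K)/(50 + K))
47205/16237 + w(188)/(-48155) = 47205/16237 + ((-125 - 2*188)/(50 + 188))/(-48155) = 47205*(1/16237) + ((-125 - 376)/238)*(-1/48155) = 47205/16237 + ((1/238)*(-501))*(-1/48155) = 47205/16237 - 501/238*(-1/48155) = 47205/16237 + 501/11460890 = 541019447187/186090470930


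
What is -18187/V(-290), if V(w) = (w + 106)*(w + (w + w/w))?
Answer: -18187/106536 ≈ -0.17071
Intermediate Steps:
V(w) = (1 + 2*w)*(106 + w) (V(w) = (106 + w)*(w + (w + 1)) = (106 + w)*(w + (1 + w)) = (106 + w)*(1 + 2*w) = (1 + 2*w)*(106 + w))
-18187/V(-290) = -18187/(106 + 2*(-290)² + 213*(-290)) = -18187/(106 + 2*84100 - 61770) = -18187/(106 + 168200 - 61770) = -18187/106536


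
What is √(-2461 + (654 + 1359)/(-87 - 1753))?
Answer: I*√520979095/460 ≈ 49.62*I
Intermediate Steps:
√(-2461 + (654 + 1359)/(-87 - 1753)) = √(-2461 + 2013/(-1840)) = √(-2461 + 2013*(-1/1840)) = √(-2461 - 2013/1840) = √(-4530253/1840) = I*√520979095/460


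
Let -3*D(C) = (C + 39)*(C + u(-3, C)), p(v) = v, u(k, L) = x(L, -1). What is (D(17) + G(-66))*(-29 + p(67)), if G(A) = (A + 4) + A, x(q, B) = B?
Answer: -48640/3 ≈ -16213.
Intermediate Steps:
u(k, L) = -1
G(A) = 4 + 2*A (G(A) = (4 + A) + A = 4 + 2*A)
D(C) = -(-1 + C)*(39 + C)/3 (D(C) = -(C + 39)*(C - 1)/3 = -(39 + C)*(-1 + C)/3 = -(-1 + C)*(39 + C)/3)
(D(17) + G(-66))*(-29 + p(67)) = ((13 - 38/3*17 - ⅓*17²) + (4 + 2*(-66)))*(-29 + 67) = ((13 - 646/3 - ⅓*289) + (4 - 132))*38 = ((13 - 646/3 - 289/3) - 128)*38 = (-896/3 - 128)*38 = -1280/3*38 = -48640/3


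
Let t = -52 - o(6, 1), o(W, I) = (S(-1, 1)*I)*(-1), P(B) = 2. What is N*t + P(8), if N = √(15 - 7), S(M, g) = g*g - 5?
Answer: 2 - 112*√2 ≈ -156.39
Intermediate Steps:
S(M, g) = -5 + g² (S(M, g) = g² - 5 = -5 + g²)
N = 2*√2 (N = √8 = 2*√2 ≈ 2.8284)
o(W, I) = 4*I (o(W, I) = ((-5 + 1²)*I)*(-1) = ((-5 + 1)*I)*(-1) = -4*I*(-1) = 4*I)
t = -56 (t = -52 - 4 = -56)
N*t + P(8) = (2*√2)*(-56) + 2 = -112*√2 + 2 = 2 - 112*√2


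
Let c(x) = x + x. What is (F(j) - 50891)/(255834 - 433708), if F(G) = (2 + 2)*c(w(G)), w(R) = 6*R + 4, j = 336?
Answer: 34731/177874 ≈ 0.19526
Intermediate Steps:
w(R) = 4 + 6*R
c(x) = 2*x
F(G) = 32 + 48*G (F(G) = (2 + 2)*(2*(4 + 6*G)) = 4*(8 + 12*G) = 32 + 48*G)
(F(j) - 50891)/(255834 - 433708) = ((32 + 48*336) - 50891)/(255834 - 433708) = ((32 + 16128) - 50891)/(-177874) = (16160 - 50891)*(-1/177874) = -34731*(-1/177874) = 34731/177874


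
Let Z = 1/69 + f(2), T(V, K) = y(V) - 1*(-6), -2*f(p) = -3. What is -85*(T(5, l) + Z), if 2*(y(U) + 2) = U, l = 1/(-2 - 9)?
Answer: -47005/69 ≈ -681.23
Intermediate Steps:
l = -1/11 (l = 1/(-11) = -1/11 ≈ -0.090909)
y(U) = -2 + U/2
f(p) = 3/2 (f(p) = -½*(-3) = 3/2)
T(V, K) = 4 + V/2 (T(V, K) = (-2 + V/2) - 1*(-6) = (-2 + V/2) + 6 = 4 + V/2)
Z = 209/138 (Z = 1/69 + 3/2 = 209/138 ≈ 1.5145)
-85*(T(5, l) + Z) = -85*((4 + (½)*5) + 209/138) = -85*((4 + 5/2) + 209/138) = -85*(13/2 + 209/138) = -85*553/69 = -47005/69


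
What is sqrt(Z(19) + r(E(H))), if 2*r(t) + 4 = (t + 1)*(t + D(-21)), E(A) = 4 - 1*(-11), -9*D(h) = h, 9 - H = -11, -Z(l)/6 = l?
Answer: 2*sqrt(51)/3 ≈ 4.7610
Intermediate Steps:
Z(l) = -6*l
H = 20 (H = 9 - 1*(-11) = 9 + 11 = 20)
D(h) = -h/9
E(A) = 15 (E(A) = 4 + 11 = 15)
r(t) = -2 + (1 + t)*(7/3 + t)/2 (r(t) = -2 + ((t + 1)*(t - 1/9*(-21)))/2 = -2 + ((1 + t)*(t + 7/3))/2 = -2 + ((1 + t)*(7/3 + t))/2 = -2 + (1 + t)*(7/3 + t)/2)
sqrt(Z(19) + r(E(H))) = sqrt(-6*19 + (-5/6 + (1/2)*15**2 + (5/3)*15)) = sqrt(-114 + (-5/6 + (1/2)*225 + 25)) = sqrt(-114 + (-5/6 + 225/2 + 25)) = sqrt(-114 + 410/3) = sqrt(68/3) = 2*sqrt(51)/3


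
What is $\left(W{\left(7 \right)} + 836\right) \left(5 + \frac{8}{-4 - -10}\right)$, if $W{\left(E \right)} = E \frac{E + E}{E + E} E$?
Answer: $5605$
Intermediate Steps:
$W{\left(E \right)} = E^{2}$ ($W{\left(E \right)} = E \frac{2 E}{2 E} E = E 2 E \frac{1}{2 E} E = E 1 E = E E = E^{2}$)
$\left(W{\left(7 \right)} + 836\right) \left(5 + \frac{8}{-4 - -10}\right) = \left(7^{2} + 836\right) \left(5 + \frac{8}{-4 - -10}\right) = \left(49 + 836\right) \left(5 + \frac{8}{-4 + \left(-2 + 12\right)}\right) = 885 \left(5 + \frac{8}{-4 + 10}\right) = 885 \left(5 + \frac{8}{6}\right) = 885 \left(5 + 8 \cdot \frac{1}{6}\right) = 885 \left(5 + \frac{4}{3}\right) = 885 \cdot \frac{19}{3} = 5605$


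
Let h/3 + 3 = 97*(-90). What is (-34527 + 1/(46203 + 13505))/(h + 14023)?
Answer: 2061538115/727004608 ≈ 2.8357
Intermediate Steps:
h = -26199 (h = -9 + 3*(97*(-90)) = -9 + 3*(-8730) = -9 - 26190 = -26199)
(-34527 + 1/(46203 + 13505))/(h + 14023) = (-34527 + 1/(46203 + 13505))/(-26199 + 14023) = (-34527 + 1/59708)/(-12176) = (-34527 + 1/59708)*(-1/12176) = -2061538115/59708*(-1/12176) = 2061538115/727004608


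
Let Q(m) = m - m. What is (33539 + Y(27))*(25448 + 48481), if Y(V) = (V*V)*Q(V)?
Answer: 2479504731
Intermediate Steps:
Q(m) = 0
Y(V) = 0 (Y(V) = (V*V)*0 = V²*0 = 0)
(33539 + Y(27))*(25448 + 48481) = (33539 + 0)*(25448 + 48481) = 33539*73929 = 2479504731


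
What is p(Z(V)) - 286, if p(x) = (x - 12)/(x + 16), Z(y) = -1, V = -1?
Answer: -4303/15 ≈ -286.87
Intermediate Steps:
p(x) = (-12 + x)/(16 + x)
p(Z(V)) - 286 = (-12 - 1)/(16 - 1) - 286 = -13/15 - 286 = -4303/15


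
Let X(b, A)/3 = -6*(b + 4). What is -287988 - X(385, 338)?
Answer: -280986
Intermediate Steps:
X(b, A) = -72 - 18*b (X(b, A) = 3*(-6*(b + 4)) = 3*(-6*(4 + b)) = 3*(-24 - 6*b) = -72 - 18*b)
-287988 - X(385, 338) = -287988 - (-72 - 18*385) = -287988 - (-72 - 6930) = -287988 - 1*(-7002) = -287988 + 7002 = -280986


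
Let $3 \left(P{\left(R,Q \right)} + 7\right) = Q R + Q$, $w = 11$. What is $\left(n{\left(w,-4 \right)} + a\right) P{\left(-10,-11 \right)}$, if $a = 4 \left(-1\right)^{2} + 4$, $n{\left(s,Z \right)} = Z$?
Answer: $104$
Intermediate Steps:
$P{\left(R,Q \right)} = -7 + \frac{Q}{3} + \frac{Q R}{3}$ ($P{\left(R,Q \right)} = -7 + \frac{Q R + Q}{3} = -7 + \frac{Q + Q R}{3} = -7 + \left(\frac{Q}{3} + \frac{Q R}{3}\right) = -7 + \frac{Q}{3} + \frac{Q R}{3}$)
$a = 8$ ($a = 4 \cdot 1 + 4 = 4 + 4 = 8$)
$\left(n{\left(w,-4 \right)} + a\right) P{\left(-10,-11 \right)} = \left(-4 + 8\right) \left(-7 + \frac{1}{3} \left(-11\right) + \frac{1}{3} \left(-11\right) \left(-10\right)\right) = 4 \left(-7 - \frac{11}{3} + \frac{110}{3}\right) = 4 \cdot 26 = 104$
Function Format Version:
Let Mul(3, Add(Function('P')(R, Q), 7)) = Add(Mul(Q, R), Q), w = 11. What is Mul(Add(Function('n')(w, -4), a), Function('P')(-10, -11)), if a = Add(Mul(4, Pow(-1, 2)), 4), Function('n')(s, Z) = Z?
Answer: 104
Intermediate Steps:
Function('P')(R, Q) = Add(-7, Mul(Rational(1, 3), Q), Mul(Rational(1, 3), Q, R)) (Function('P')(R, Q) = Add(-7, Mul(Rational(1, 3), Add(Mul(Q, R), Q))) = Add(-7, Mul(Rational(1, 3), Add(Q, Mul(Q, R)))) = Add(-7, Add(Mul(Rational(1, 3), Q), Mul(Rational(1, 3), Q, R))) = Add(-7, Mul(Rational(1, 3), Q), Mul(Rational(1, 3), Q, R)))
a = 8 (a = Add(Mul(4, 1), 4) = Add(4, 4) = 8)
Mul(Add(Function('n')(w, -4), a), Function('P')(-10, -11)) = Mul(Add(-4, 8), Add(-7, Mul(Rational(1, 3), -11), Mul(Rational(1, 3), -11, -10))) = Mul(4, Add(-7, Rational(-11, 3), Rational(110, 3))) = Mul(4, 26) = 104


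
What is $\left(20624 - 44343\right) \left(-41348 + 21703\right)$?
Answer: $465959755$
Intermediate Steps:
$\left(20624 - 44343\right) \left(-41348 + 21703\right) = \left(-23719\right) \left(-19645\right) = 465959755$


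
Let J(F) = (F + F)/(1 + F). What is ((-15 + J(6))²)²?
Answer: 74805201/2401 ≈ 31156.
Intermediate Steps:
J(F) = 2*F/(1 + F) (J(F) = (2*F)/(1 + F) = 2*F/(1 + F))
((-15 + J(6))²)² = ((-15 + 2*6/(1 + 6))²)² = ((-15 + 2*6/7)²)² = ((-15 + 2*6*(⅐))²)² = ((-15 + 12/7)²)² = ((-93/7)²)² = (8649/49)² = 74805201/2401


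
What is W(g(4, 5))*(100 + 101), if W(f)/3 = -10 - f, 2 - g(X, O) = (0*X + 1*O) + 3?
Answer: -2412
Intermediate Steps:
g(X, O) = -1 - O (g(X, O) = 2 - ((0*X + 1*O) + 3) = 2 - ((0 + O) + 3) = 2 - (O + 3) = 2 - (3 + O) = 2 + (-3 - O) = -1 - O)
W(f) = -30 - 3*f (W(f) = 3*(-10 - f) = -30 - 3*f)
W(g(4, 5))*(100 + 101) = (-30 - 3*(-1 - 1*5))*(100 + 101) = (-30 - 3*(-1 - 5))*201 = (-30 - 3*(-6))*201 = (-30 + 18)*201 = -12*201 = -2412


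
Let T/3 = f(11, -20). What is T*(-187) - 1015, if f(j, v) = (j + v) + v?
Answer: 15254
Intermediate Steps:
f(j, v) = j + 2*v
T = -87 (T = 3*(11 + 2*(-20)) = 3*(11 - 40) = 3*(-29) = -87)
T*(-187) - 1015 = -87*(-187) - 1015 = 16269 - 1015 = 15254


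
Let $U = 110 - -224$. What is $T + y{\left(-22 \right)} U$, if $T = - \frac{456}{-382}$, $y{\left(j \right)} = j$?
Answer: $- \frac{1403240}{191} \approx -7346.8$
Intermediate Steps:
$T = \frac{228}{191}$ ($T = \left(-456\right) \left(- \frac{1}{382}\right) = \frac{228}{191} \approx 1.1937$)
$U = 334$ ($U = 110 + 224 = 334$)
$T + y{\left(-22 \right)} U = \frac{228}{191} - 7348 = - \frac{1403240}{191}$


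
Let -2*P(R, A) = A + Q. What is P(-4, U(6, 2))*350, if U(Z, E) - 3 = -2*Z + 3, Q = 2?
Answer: 700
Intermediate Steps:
U(Z, E) = 6 - 2*Z (U(Z, E) = 3 + (-2*Z + 3) = 3 + (3 - 2*Z) = 6 - 2*Z)
P(R, A) = -1 - A/2 (P(R, A) = -(A + 2)/2 = -(2 + A)/2 = -1 - A/2)
P(-4, U(6, 2))*350 = (-1 - (6 - 2*6)/2)*350 = (-1 - (6 - 12)/2)*350 = (-1 - ½*(-6))*350 = (-1 + 3)*350 = 2*350 = 700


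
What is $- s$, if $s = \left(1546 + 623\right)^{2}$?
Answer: $-4704561$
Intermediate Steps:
$s = 4704561$ ($s = 2169^{2} = 4704561$)
$- s = \left(-1\right) 4704561 = -4704561$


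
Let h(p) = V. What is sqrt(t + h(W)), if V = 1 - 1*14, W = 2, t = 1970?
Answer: sqrt(1957) ≈ 44.238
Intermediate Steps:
V = -13 (V = 1 - 14 = -13)
h(p) = -13
sqrt(t + h(W)) = sqrt(1970 - 13) = sqrt(1957)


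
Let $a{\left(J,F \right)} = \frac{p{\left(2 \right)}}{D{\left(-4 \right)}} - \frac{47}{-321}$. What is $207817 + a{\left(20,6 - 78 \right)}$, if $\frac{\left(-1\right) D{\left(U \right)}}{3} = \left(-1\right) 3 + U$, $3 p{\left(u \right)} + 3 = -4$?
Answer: $\frac{200127805}{963} \approx 2.0782 \cdot 10^{5}$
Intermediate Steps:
$p{\left(u \right)} = - \frac{7}{3}$ ($p{\left(u \right)} = -1 + \frac{1}{3} \left(-4\right) = -1 - \frac{4}{3} = - \frac{7}{3}$)
$D{\left(U \right)} = 9 - 3 U$ ($D{\left(U \right)} = - 3 \left(\left(-1\right) 3 + U\right) = - 3 \left(-3 + U\right) = 9 - 3 U$)
$a{\left(J,F \right)} = \frac{34}{963}$ ($a{\left(J,F \right)} = - \frac{7}{3 \left(9 - -12\right)} - \frac{47}{-321} = - \frac{7}{3 \left(9 + 12\right)} - - \frac{47}{321} = - \frac{7}{3 \cdot 21} + \frac{47}{321} = \left(- \frac{7}{3}\right) \frac{1}{21} + \frac{47}{321} = - \frac{1}{9} + \frac{47}{321} = \frac{34}{963}$)
$207817 + a{\left(20,6 - 78 \right)} = 207817 + \frac{34}{963} = \frac{200127805}{963}$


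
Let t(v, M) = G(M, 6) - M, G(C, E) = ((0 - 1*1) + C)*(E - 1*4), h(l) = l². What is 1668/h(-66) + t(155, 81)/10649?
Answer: 1508888/3865587 ≈ 0.39034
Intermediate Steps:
G(C, E) = (-1 + C)*(-4 + E) (G(C, E) = ((0 - 1) + C)*(E - 4) = (-1 + C)*(-4 + E))
t(v, M) = -2 + M (t(v, M) = (4 - 1*6 - 4*M + M*6) - M = (4 - 6 - 4*M + 6*M) - M = (-2 + 2*M) - M = -2 + M)
1668/h(-66) + t(155, 81)/10649 = 1668/((-66)²) + (-2 + 81)/10649 = 1668/4356 + 79*(1/10649) = 1668*(1/4356) + 79/10649 = 139/363 + 79/10649 = 1508888/3865587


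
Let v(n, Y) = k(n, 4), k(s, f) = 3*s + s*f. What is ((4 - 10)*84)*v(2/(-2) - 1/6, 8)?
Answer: 4116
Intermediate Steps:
k(s, f) = 3*s + f*s
v(n, Y) = 7*n (v(n, Y) = n*(3 + 4) = n*7 = 7*n)
((4 - 10)*84)*v(2/(-2) - 1/6, 8) = ((4 - 10)*84)*(7*(2/(-2) - 1/6)) = (-6*84)*(7*(2*(-½) - 1*⅙)) = -3528*(-1 - ⅙) = -3528*(-7)/6 = -504*(-49/6) = 4116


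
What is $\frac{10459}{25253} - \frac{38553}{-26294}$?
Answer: $\frac{1248587855}{664002382} \approx 1.8804$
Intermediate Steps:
$\frac{10459}{25253} - \frac{38553}{-26294} = 10459 \cdot \frac{1}{25253} - - \frac{38553}{26294} = \frac{10459}{25253} + \frac{38553}{26294} = \frac{1248587855}{664002382}$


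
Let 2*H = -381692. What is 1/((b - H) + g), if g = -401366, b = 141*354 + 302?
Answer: -1/160304 ≈ -6.2381e-6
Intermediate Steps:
H = -190846 (H = (1/2)*(-381692) = -190846)
b = 50216 (b = 49914 + 302 = 50216)
1/((b - H) + g) = 1/((50216 - 1*(-190846)) - 401366) = 1/((50216 + 190846) - 401366) = 1/(241062 - 401366) = 1/(-160304) = -1/160304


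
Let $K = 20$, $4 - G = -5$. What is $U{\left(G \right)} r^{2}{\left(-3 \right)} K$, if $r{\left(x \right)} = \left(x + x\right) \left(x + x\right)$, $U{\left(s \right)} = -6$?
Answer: $-155520$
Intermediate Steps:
$G = 9$ ($G = 4 - -5 = 4 + 5 = 9$)
$r{\left(x \right)} = 4 x^{2}$ ($r{\left(x \right)} = 2 x 2 x = 4 x^{2}$)
$U{\left(G \right)} r^{2}{\left(-3 \right)} K = - 6 \left(4 \left(-3\right)^{2}\right)^{2} \cdot 20 = - 6 \left(4 \cdot 9\right)^{2} \cdot 20 = - 6 \cdot 36^{2} \cdot 20 = \left(-6\right) 1296 \cdot 20 = \left(-7776\right) 20 = -155520$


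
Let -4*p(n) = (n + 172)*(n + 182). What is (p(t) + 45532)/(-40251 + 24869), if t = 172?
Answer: -7544/7691 ≈ -0.98089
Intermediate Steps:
p(n) = -(172 + n)*(182 + n)/4 (p(n) = -(n + 172)*(n + 182)/4 = -(172 + n)*(182 + n)/4)
(p(t) + 45532)/(-40251 + 24869) = ((-7826 - 177/2*172 - ¼*172²) + 45532)/(-40251 + 24869) = ((-7826 - 15222 - ¼*29584) + 45532)/(-15382) = ((-7826 - 15222 - 7396) + 45532)*(-1/15382) = (-30444 + 45532)*(-1/15382) = 15088*(-1/15382) = -7544/7691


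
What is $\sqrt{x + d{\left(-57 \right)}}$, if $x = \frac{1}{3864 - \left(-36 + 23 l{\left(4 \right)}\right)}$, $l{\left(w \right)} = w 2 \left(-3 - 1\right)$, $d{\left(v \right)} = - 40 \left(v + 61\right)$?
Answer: $\frac{i \sqrt{859698681}}{2318} \approx 12.649 i$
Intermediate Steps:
$d{\left(v \right)} = -2440 - 40 v$ ($d{\left(v \right)} = - 40 \left(61 + v\right) = -2440 - 40 v$)
$l{\left(w \right)} = - 8 w$ ($l{\left(w \right)} = w 2 \left(-4\right) = w \left(-8\right) = - 8 w$)
$x = \frac{1}{4636}$ ($x = \frac{1}{3864 - \left(-36 + 23 \left(\left(-8\right) 4\right)\right)} = \frac{1}{3864 + \left(\left(-23\right) \left(-32\right) + 36\right)} = \frac{1}{3864 + \left(736 + 36\right)} = \frac{1}{3864 + 772} = \frac{1}{4636} \approx 0.0002157$)
$\sqrt{x + d{\left(-57 \right)}} = \sqrt{\frac{1}{4636} - 160} = \sqrt{- \frac{741759}{4636}} = \frac{i \sqrt{859698681}}{2318}$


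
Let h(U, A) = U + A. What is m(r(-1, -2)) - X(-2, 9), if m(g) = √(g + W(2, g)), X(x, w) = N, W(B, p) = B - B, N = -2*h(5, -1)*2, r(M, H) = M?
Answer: 16 + I ≈ 16.0 + 1.0*I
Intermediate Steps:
h(U, A) = A + U
N = -16 (N = -2*(-1 + 5)*2 = -2*4*2 = -8*2 = -16)
W(B, p) = 0
X(x, w) = -16
m(g) = √g (m(g) = √(g + 0) = √g)
m(r(-1, -2)) - X(-2, 9) = √(-1) - 1*(-16) = I + 16 = 16 + I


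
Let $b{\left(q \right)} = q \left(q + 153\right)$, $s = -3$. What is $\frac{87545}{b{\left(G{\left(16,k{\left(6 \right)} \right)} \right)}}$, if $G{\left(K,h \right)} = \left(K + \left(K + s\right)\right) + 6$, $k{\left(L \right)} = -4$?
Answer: $\frac{17509}{1316} \approx 13.305$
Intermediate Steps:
$G{\left(K,h \right)} = 3 + 2 K$ ($G{\left(K,h \right)} = \left(K + \left(K - 3\right)\right) + 6 = \left(K + \left(-3 + K\right)\right) + 6 = \left(-3 + 2 K\right) + 6 = 3 + 2 K$)
$b{\left(q \right)} = q \left(153 + q\right)$
$\frac{87545}{b{\left(G{\left(16,k{\left(6 \right)} \right)} \right)}} = \frac{87545}{\left(3 + 2 \cdot 16\right) \left(153 + \left(3 + 2 \cdot 16\right)\right)} = \frac{87545}{\left(3 + 32\right) \left(153 + \left(3 + 32\right)\right)} = \frac{87545}{35 \left(153 + 35\right)} = \frac{87545}{35 \cdot 188} = \frac{87545}{6580} = 87545 \cdot \frac{1}{6580} = \frac{17509}{1316}$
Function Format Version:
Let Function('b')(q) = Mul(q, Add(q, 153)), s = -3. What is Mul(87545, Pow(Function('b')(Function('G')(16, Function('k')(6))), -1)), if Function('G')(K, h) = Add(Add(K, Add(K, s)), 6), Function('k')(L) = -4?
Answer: Rational(17509, 1316) ≈ 13.305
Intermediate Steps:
Function('G')(K, h) = Add(3, Mul(2, K)) (Function('G')(K, h) = Add(Add(K, Add(K, -3)), 6) = Add(Add(K, Add(-3, K)), 6) = Add(Add(-3, Mul(2, K)), 6) = Add(3, Mul(2, K)))
Function('b')(q) = Mul(q, Add(153, q))
Mul(87545, Pow(Function('b')(Function('G')(16, Function('k')(6))), -1)) = Mul(87545, Pow(Mul(Add(3, Mul(2, 16)), Add(153, Add(3, Mul(2, 16)))), -1)) = Mul(87545, Pow(Mul(Add(3, 32), Add(153, Add(3, 32))), -1)) = Mul(87545, Pow(Mul(35, Add(153, 35)), -1)) = Mul(87545, Pow(Mul(35, 188), -1)) = Mul(87545, Pow(6580, -1)) = Mul(87545, Rational(1, 6580)) = Rational(17509, 1316)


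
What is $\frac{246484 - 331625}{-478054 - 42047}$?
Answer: $\frac{85141}{520101} \approx 0.1637$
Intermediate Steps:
$\frac{246484 - 331625}{-478054 - 42047} = - \frac{85141}{-520101} = \left(-85141\right) \left(- \frac{1}{520101}\right) = \frac{85141}{520101}$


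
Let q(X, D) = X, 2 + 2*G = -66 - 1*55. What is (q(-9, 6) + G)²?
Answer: 19881/4 ≈ 4970.3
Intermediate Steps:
G = -123/2 (G = -1 + (-66 - 1*55)/2 = -1 + (-66 - 55)/2 = -1 + (½)*(-121) = -1 - 121/2 = -123/2 ≈ -61.500)
(q(-9, 6) + G)² = (-9 - 123/2)² = (-141/2)² = 19881/4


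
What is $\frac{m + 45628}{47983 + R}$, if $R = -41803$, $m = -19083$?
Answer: $\frac{5309}{1236} \approx 4.2953$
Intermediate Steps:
$\frac{m + 45628}{47983 + R} = \frac{-19083 + 45628}{47983 - 41803} = \frac{26545}{6180} = 26545 \cdot \frac{1}{6180} = \frac{5309}{1236}$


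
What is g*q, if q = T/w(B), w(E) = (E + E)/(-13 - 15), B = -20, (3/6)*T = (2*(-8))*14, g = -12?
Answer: 18816/5 ≈ 3763.2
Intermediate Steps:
T = -448 (T = 2*((2*(-8))*14) = 2*(-16*14) = 2*(-224) = -448)
w(E) = -E/14 (w(E) = (2*E)/(-28) = (2*E)*(-1/28) = -E/14)
q = -1568/5 (q = -448/((-1/14*(-20))) = -448/10/7 = -448*7/10 = -1568/5 ≈ -313.60)
g*q = -12*(-1568/5) = 18816/5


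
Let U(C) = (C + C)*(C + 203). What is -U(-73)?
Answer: 18980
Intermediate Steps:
U(C) = 2*C*(203 + C) (U(C) = (2*C)*(203 + C) = 2*C*(203 + C))
-U(-73) = -2*(-73)*(203 - 73) = -2*(-73)*130 = -1*(-18980) = 18980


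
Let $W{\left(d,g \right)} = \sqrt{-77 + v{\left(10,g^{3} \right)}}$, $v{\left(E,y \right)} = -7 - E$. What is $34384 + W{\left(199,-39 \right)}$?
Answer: $34384 + i \sqrt{94} \approx 34384.0 + 9.6954 i$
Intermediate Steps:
$W{\left(d,g \right)} = i \sqrt{94}$ ($W{\left(d,g \right)} = \sqrt{-77 - 17} = \sqrt{-94} = i \sqrt{94}$)
$34384 + W{\left(199,-39 \right)} = 34384 + i \sqrt{94}$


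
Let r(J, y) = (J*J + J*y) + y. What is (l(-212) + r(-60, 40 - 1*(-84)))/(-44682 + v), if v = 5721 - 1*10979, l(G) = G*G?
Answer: -937/1135 ≈ -0.82555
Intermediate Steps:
l(G) = G²
r(J, y) = y + J² + J*y (r(J, y) = (J² + J*y) + y = y + J² + J*y)
v = -5258 (v = 5721 - 10979 = -5258)
(l(-212) + r(-60, 40 - 1*(-84)))/(-44682 + v) = ((-212)² + ((40 - 1*(-84)) + (-60)² - 60*(40 - 1*(-84))))/(-44682 - 5258) = (44944 + ((40 + 84) + 3600 - 60*(40 + 84)))/(-49940) = (44944 + (124 + 3600 - 60*124))*(-1/49940) = (44944 + (124 + 3600 - 7440))*(-1/49940) = (44944 - 3716)*(-1/49940) = 41228*(-1/49940) = -937/1135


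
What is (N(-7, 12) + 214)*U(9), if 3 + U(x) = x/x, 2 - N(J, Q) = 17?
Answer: -398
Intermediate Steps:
N(J, Q) = -15 (N(J, Q) = 2 - 1*17 = 2 - 17 = -15)
U(x) = -2 (U(x) = -3 + x/x = -3 + 1 = -2)
(N(-7, 12) + 214)*U(9) = (-15 + 214)*(-2) = 199*(-2) = -398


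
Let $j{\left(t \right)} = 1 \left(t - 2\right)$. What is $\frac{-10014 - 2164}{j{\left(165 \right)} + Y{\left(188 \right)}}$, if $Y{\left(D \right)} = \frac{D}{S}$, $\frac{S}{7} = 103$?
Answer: $- \frac{8780338}{117711} \approx -74.592$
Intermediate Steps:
$S = 721$ ($S = 7 \cdot 103 = 721$)
$Y{\left(D \right)} = \frac{D}{721}$
$j{\left(t \right)} = -2 + t$ ($j{\left(t \right)} = 1 \left(-2 + t\right) = -2 + t$)
$\frac{-10014 - 2164}{j{\left(165 \right)} + Y{\left(188 \right)}} = \frac{-10014 - 2164}{\left(-2 + 165\right) + \frac{1}{721} \cdot 188} = - \frac{12178}{163 + \frac{188}{721}} = - \frac{12178}{\frac{117711}{721}} = \left(-12178\right) \frac{721}{117711} = - \frac{8780338}{117711}$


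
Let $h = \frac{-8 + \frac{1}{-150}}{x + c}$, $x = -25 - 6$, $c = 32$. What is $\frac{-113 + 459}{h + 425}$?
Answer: $\frac{51900}{62549} \approx 0.82975$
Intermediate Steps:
$x = -31$
$h = - \frac{1201}{150}$ ($h = \frac{-8 + \frac{1}{-150}}{-31 + 32} = \frac{-8 - \frac{1}{150}}{1} = \left(- \frac{1201}{150}\right) 1 = - \frac{1201}{150} \approx -8.0067$)
$\frac{-113 + 459}{h + 425} = \frac{-113 + 459}{- \frac{1201}{150} + 425} = \frac{346}{\frac{62549}{150}} = 346 \cdot \frac{150}{62549} = \frac{51900}{62549}$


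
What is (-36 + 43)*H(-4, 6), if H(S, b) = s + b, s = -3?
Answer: 21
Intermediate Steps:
H(S, b) = -3 + b
(-36 + 43)*H(-4, 6) = (-36 + 43)*(-3 + 6) = 7*3 = 21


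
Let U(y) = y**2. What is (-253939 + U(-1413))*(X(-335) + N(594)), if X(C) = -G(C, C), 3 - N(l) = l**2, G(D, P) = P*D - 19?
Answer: -810390912570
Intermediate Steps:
G(D, P) = -19 + D*P (G(D, P) = D*P - 19 = -19 + D*P)
N(l) = 3 - l**2
X(C) = 19 - C**2 (X(C) = -(-19 + C*C) = -(-19 + C**2) = 19 - C**2)
(-253939 + U(-1413))*(X(-335) + N(594)) = (-253939 + (-1413)**2)*((19 - 1*(-335)**2) + (3 - 1*594**2)) = (-253939 + 1996569)*((19 - 1*112225) + (3 - 1*352836)) = 1742630*((19 - 112225) + (3 - 352836)) = 1742630*(-112206 - 352833) = 1742630*(-465039) = -810390912570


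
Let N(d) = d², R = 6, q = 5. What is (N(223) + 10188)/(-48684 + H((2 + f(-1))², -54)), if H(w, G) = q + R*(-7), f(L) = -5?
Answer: -59917/48721 ≈ -1.2298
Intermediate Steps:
H(w, G) = -37 (H(w, G) = 5 + 6*(-7) = 5 - 42 = -37)
(N(223) + 10188)/(-48684 + H((2 + f(-1))², -54)) = (223² + 10188)/(-48684 - 37) = (49729 + 10188)/(-48721) = 59917*(-1/48721) = -59917/48721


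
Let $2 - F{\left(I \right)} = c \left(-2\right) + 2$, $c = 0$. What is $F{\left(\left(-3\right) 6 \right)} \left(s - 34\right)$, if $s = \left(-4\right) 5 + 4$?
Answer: $0$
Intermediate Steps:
$s = -16$ ($s = -20 + 4 = -16$)
$F{\left(I \right)} = 0$ ($F{\left(I \right)} = 2 - \left(0 \left(-2\right) + 2\right) = 2 - \left(0 + 2\right) = 2 - 2 = 0$)
$F{\left(\left(-3\right) 6 \right)} \left(s - 34\right) = 0 \left(-16 - 34\right) = 0 \left(-50\right) = 0$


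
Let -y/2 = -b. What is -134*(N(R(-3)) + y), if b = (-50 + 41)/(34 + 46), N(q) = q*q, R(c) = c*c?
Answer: -216477/20 ≈ -10824.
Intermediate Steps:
R(c) = c²
N(q) = q²
b = -9/80 ≈ -0.11250
y = -9/40 (y = -(-2)*(-9)/80 = -2*9/80 = -9/40 ≈ -0.22500)
-134*(N(R(-3)) + y) = -134*(((-3)²)² - 9/40) = -134*(9² - 9/40) = -134*(81 - 9/40) = -134*3231/40 = -216477/20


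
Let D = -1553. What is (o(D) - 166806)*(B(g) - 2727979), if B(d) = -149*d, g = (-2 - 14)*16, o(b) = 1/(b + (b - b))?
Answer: 696801000906365/1553 ≈ 4.4868e+11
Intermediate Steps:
o(b) = 1/b (o(b) = 1/(b + 0) = 1/b)
g = -256 (g = -16*16 = -256)
(o(D) - 166806)*(B(g) - 2727979) = (1/(-1553) - 166806)*(-149*(-256) - 2727979) = (-1/1553 - 166806)*(38144 - 2727979) = -259049719/1553*(-2689835) = 696801000906365/1553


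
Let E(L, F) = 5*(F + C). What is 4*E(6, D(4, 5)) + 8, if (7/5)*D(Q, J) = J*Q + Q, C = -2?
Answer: 2176/7 ≈ 310.86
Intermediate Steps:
D(Q, J) = 5*Q/7 + 5*J*Q/7 (D(Q, J) = 5*(J*Q + Q)/7 = 5*(Q + J*Q)/7 = 5*Q/7 + 5*J*Q/7)
E(L, F) = -10 + 5*F (E(L, F) = 5*(F - 2) = 5*(-2 + F) = -10 + 5*F)
4*E(6, D(4, 5)) + 8 = 4*(-10 + 5*((5/7)*4*(1 + 5))) + 8 = 4*(-10 + 5*((5/7)*4*6)) + 8 = 4*(-10 + 5*(120/7)) + 8 = 4*(-10 + 600/7) + 8 = 4*(530/7) + 8 = 2120/7 + 8 = 2176/7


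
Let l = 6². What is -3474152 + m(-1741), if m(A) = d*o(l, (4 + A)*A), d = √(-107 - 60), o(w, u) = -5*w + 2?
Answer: -3474152 - 178*I*√167 ≈ -3.4742e+6 - 2300.3*I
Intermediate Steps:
l = 36
o(w, u) = 2 - 5*w
d = I*√167 (d = √(-167) = I*√167 ≈ 12.923*I)
m(A) = -178*I*√167 (m(A) = (I*√167)*(2 - 5*36) = (I*√167)*(2 - 180) = (I*√167)*(-178) = -178*I*√167)
-3474152 + m(-1741) = -3474152 - 178*I*√167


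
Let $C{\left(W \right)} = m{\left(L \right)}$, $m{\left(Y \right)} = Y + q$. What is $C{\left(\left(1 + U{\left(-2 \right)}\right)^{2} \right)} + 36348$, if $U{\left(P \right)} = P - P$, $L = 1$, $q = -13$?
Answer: $36336$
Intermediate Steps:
$m{\left(Y \right)} = -13 + Y$ ($m{\left(Y \right)} = Y - 13 = -13 + Y$)
$U{\left(P \right)} = 0$
$C{\left(W \right)} = -12$ ($C{\left(W \right)} = -13 + 1 = -12$)
$C{\left(\left(1 + U{\left(-2 \right)}\right)^{2} \right)} + 36348 = -12 + 36348 = 36336$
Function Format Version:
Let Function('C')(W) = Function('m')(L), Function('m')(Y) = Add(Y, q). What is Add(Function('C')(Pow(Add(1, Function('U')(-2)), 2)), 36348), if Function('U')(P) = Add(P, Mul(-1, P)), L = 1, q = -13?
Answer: 36336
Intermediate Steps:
Function('m')(Y) = Add(-13, Y) (Function('m')(Y) = Add(Y, -13) = Add(-13, Y))
Function('U')(P) = 0
Function('C')(W) = -12 (Function('C')(W) = Add(-13, 1) = -12)
Add(Function('C')(Pow(Add(1, Function('U')(-2)), 2)), 36348) = Add(-12, 36348) = 36336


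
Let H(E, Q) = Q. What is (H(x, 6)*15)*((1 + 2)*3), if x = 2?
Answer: 810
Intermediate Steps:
(H(x, 6)*15)*((1 + 2)*3) = (6*15)*((1 + 2)*3) = 90*(3*3) = 90*9 = 810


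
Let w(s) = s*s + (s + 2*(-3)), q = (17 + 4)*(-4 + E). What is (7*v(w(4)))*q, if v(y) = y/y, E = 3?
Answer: -147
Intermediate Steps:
q = -21 (q = (17 + 4)*(-4 + 3) = 21*(-1) = -21)
w(s) = -6 + s + s**2 (w(s) = s**2 + (s - 6) = s**2 + (-6 + s) = -6 + s + s**2)
v(y) = 1
(7*v(w(4)))*q = (7*1)*(-21) = 7*(-21) = -147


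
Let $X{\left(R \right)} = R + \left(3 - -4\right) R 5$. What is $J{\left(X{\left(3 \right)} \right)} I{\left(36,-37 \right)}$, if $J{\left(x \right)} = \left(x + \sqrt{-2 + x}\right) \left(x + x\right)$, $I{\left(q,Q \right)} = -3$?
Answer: $-69984 - 648 \sqrt{106} \approx -76656.0$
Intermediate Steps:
$X{\left(R \right)} = 36 R$ ($X{\left(R \right)} = R + \left(3 + 4\right) R 5 = R + 7 R 5 = R + 35 R = 36 R$)
$J{\left(x \right)} = 2 x \left(x + \sqrt{-2 + x}\right)$ ($J{\left(x \right)} = \left(x + \sqrt{-2 + x}\right) 2 x = 2 x \left(x + \sqrt{-2 + x}\right)$)
$J{\left(X{\left(3 \right)} \right)} I{\left(36,-37 \right)} = 2 \cdot 36 \cdot 3 \left(36 \cdot 3 + \sqrt{-2 + 36 \cdot 3}\right) \left(-3\right) = 2 \cdot 108 \left(108 + \sqrt{-2 + 108}\right) \left(-3\right) = 2 \cdot 108 \left(108 + \sqrt{106}\right) \left(-3\right) = \left(23328 + 216 \sqrt{106}\right) \left(-3\right) = -69984 - 648 \sqrt{106}$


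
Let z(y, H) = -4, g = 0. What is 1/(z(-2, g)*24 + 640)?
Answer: 1/544 ≈ 0.0018382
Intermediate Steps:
1/(z(-2, g)*24 + 640) = 1/(-4*24 + 640) = 1/(-96 + 640) = 1/544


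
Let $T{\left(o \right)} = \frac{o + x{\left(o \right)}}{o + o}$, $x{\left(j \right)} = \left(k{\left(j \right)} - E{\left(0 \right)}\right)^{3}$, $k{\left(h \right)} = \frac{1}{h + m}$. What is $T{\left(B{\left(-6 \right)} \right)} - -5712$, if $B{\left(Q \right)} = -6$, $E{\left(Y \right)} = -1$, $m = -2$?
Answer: $\frac{35097257}{6144} \approx 5712.4$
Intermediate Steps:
$k{\left(h \right)} = \frac{1}{-2 + h}$ ($k{\left(h \right)} = \frac{1}{h - 2} = \frac{1}{-2 + h}$)
$x{\left(j \right)} = \left(1 + \frac{1}{-2 + j}\right)^{3}$ ($x{\left(j \right)} = \left(\frac{1}{-2 + j} - -1\right)^{3} = \left(\frac{1}{-2 + j} + 1\right)^{3} = \left(1 + \frac{1}{-2 + j}\right)^{3}$)
$T{\left(o \right)} = \frac{o + \frac{\left(-1 + o\right)^{3}}{\left(-2 + o\right)^{3}}}{2 o}$ ($T{\left(o \right)} = \frac{o + \frac{\left(-1 + o\right)^{3}}{\left(-2 + o\right)^{3}}}{o + o} = \frac{o + \frac{\left(-1 + o\right)^{3}}{\left(-2 + o\right)^{3}}}{2 o}$)
$T{\left(B{\left(-6 \right)} \right)} - -5712 = \left(\frac{1}{2} + \frac{\left(-1 - 6\right)^{3}}{2 \left(-6\right) \left(-2 - 6\right)^{3}}\right) - -5712 = \left(\frac{1}{2} + \frac{1}{2} \left(- \frac{1}{6}\right) \left(-7\right)^{3} \frac{1}{-512}\right) + 5712 = \left(\frac{1}{2} + \frac{1}{2} \left(- \frac{1}{6}\right) \left(-343\right) \left(- \frac{1}{512}\right)\right) + 5712 = \left(\frac{1}{2} - \frac{343}{6144}\right) + 5712 = \frac{2729}{6144} + 5712 = \frac{35097257}{6144}$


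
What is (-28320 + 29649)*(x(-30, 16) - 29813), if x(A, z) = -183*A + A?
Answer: -32365137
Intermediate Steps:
x(A, z) = -182*A
(-28320 + 29649)*(x(-30, 16) - 29813) = (-28320 + 29649)*(-182*(-30) - 29813) = 1329*(5460 - 29813) = 1329*(-24353) = -32365137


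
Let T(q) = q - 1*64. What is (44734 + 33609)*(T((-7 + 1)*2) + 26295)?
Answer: 2054075117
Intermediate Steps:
T(q) = -64 + q (T(q) = q - 64 = -64 + q)
(44734 + 33609)*(T((-7 + 1)*2) + 26295) = (44734 + 33609)*((-64 + (-7 + 1)*2) + 26295) = 78343*((-64 - 6*2) + 26295) = 78343*((-64 - 12) + 26295) = 78343*(-76 + 26295) = 78343*26219 = 2054075117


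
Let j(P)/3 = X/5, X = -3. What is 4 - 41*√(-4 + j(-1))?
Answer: 4 - 41*I*√145/5 ≈ 4.0 - 98.741*I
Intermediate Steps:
j(P) = -9/5 (j(P) = 3*(-3/5) = 3*(-3*⅕) = 3*(-⅗) = -9/5)
4 - 41*√(-4 + j(-1)) = 4 - 41*√(-4 - 9/5) = 4 - 41*I*√145/5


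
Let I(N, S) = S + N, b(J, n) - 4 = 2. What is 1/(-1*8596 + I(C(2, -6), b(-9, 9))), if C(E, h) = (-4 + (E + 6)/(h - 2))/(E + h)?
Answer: -4/34355 ≈ -0.00011643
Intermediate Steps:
b(J, n) = 6 (b(J, n) = 4 + 2 = 6)
C(E, h) = (-4 + (6 + E)/(-2 + h))/(E + h)
I(N, S) = N + S
1/(-1*8596 + I(C(2, -6), b(-9, 9))) = 1/(-1*8596 + ((14 + 2 - 4*(-6))/((-6)**2 - 2*2 - 2*(-6) + 2*(-6)) + 6)) = 1/(-8596 + ((14 + 2 + 24)/(36 - 4 + 12 - 12) + 6)) = 1/(-8596 + (40/32 + 6)) = 1/(-8596 + ((1/32)*40 + 6)) = 1/(-8596 + (5/4 + 6)) = 1/(-8596 + 29/4) = 1/(-34355/4) = -4/34355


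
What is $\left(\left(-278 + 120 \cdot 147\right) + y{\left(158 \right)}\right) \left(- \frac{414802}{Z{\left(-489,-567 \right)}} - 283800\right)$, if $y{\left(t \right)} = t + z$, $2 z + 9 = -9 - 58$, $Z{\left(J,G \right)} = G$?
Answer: $- \frac{2805857468636}{567} \approx -4.9486 \cdot 10^{9}$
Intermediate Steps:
$z = -38$ ($z = - \frac{9}{2} + \frac{-9 - 58}{2} = - \frac{9}{2} + \frac{1}{2} \left(-67\right) = - \frac{9}{2} - \frac{67}{2} = -38$)
$y{\left(t \right)} = -38 + t$ ($y{\left(t \right)} = t - 38 = -38 + t$)
$\left(\left(-278 + 120 \cdot 147\right) + y{\left(158 \right)}\right) \left(- \frac{414802}{Z{\left(-489,-567 \right)}} - 283800\right) = \left(\left(-278 + 120 \cdot 147\right) + \left(-38 + 158\right)\right) \left(- \frac{414802}{-567} - 283800\right) = \left(\left(-278 + 17640\right) + 120\right) \left(\left(-414802\right) \left(- \frac{1}{567}\right) - 283800\right) = \left(17362 + 120\right) \left(\frac{414802}{567} - 283800\right) = 17482 \left(- \frac{160499798}{567}\right) = - \frac{2805857468636}{567}$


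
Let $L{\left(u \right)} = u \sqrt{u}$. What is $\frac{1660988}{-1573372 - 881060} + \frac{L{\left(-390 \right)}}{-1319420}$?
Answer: $- \frac{415247}{613608} + \frac{39 i \sqrt{390}}{131942} \approx -0.67673 + 0.0058373 i$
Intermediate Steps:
$L{\left(u \right)} = u^{\frac{3}{2}}$
$\frac{1660988}{-1573372 - 881060} + \frac{L{\left(-390 \right)}}{-1319420} = \frac{1660988}{-1573372 - 881060} + \frac{\left(-390\right)^{\frac{3}{2}}}{-1319420} = \frac{1660988}{-1573372 - 881060} + - 390 i \sqrt{390} \left(- \frac{1}{1319420}\right) = \frac{1660988}{-2454432} + \frac{39 i \sqrt{390}}{131942} = 1660988 \left(- \frac{1}{2454432}\right) + \frac{39 i \sqrt{390}}{131942} = - \frac{415247}{613608} + \frac{39 i \sqrt{390}}{131942}$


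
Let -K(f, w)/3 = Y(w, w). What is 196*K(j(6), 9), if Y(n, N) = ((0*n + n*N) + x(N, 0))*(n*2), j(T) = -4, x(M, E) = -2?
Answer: -836136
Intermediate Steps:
Y(n, N) = 2*n*(-2 + N*n) (Y(n, N) = ((0*n + n*N) - 2)*(n*2) = ((0 + N*n) - 2)*(2*n) = (N*n - 2)*(2*n) = (-2 + N*n)*(2*n) = 2*n*(-2 + N*n))
K(f, w) = -6*w*(-2 + w²) (K(f, w) = -6*w*(-2 + w*w) = -6*w*(-2 + w²))
196*K(j(6), 9) = 196*(6*9*(2 - 1*9²)) = 196*(6*9*(2 - 1*81)) = 196*(6*9*(2 - 81)) = 196*(6*9*(-79)) = 196*(-4266) = -836136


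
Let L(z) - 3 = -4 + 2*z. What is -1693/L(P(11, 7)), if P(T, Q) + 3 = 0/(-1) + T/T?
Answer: 1693/5 ≈ 338.60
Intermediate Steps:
P(T, Q) = -2 (P(T, Q) = -3 + (0/(-1) + T/T) = -3 + (0*(-1) + 1) = -3 + (0 + 1) = -3 + 1 = -2)
L(z) = -1 + 2*z (L(z) = 3 + (-4 + 2*z) = -1 + 2*z)
-1693/L(P(11, 7)) = -1693/(-1 + 2*(-2)) = -1693/(-1 - 4) = -1693/(-5) = -1693*(-⅕) = 1693/5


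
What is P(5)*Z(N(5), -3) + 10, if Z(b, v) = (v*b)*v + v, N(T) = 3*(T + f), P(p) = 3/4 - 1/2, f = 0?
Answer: 43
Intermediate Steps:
P(p) = 1/4 (P(p) = 3*(1/4) - 1*1/2 = 3/4 - 1/2 = 1/4)
N(T) = 3*T (N(T) = 3*(T + 0) = 3*T)
Z(b, v) = v + b*v**2 (Z(b, v) = (b*v)*v + v = b*v**2 + v = v + b*v**2)
P(5)*Z(N(5), -3) + 10 = (-3*(1 + (3*5)*(-3)))/4 + 10 = (-3*(1 + 15*(-3)))/4 + 10 = (-3*(1 - 45))/4 + 10 = (-3*(-44))/4 + 10 = (1/4)*132 + 10 = 33 + 10 = 43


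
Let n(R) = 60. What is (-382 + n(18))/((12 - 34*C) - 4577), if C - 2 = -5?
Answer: 322/4463 ≈ 0.072149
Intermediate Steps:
C = -3 (C = 2 - 5 = -3)
(-382 + n(18))/((12 - 34*C) - 4577) = (-382 + 60)/((12 - 34*(-3)) - 4577) = -322/((12 + 102) - 4577) = -322/(114 - 4577) = -322/(-4463) = -322*(-1/4463) = 322/4463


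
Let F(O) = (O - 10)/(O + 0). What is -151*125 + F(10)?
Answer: -18875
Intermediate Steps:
F(O) = (-10 + O)/O
-151*125 + F(10) = -151*125 + (-10 + 10)/10 = -18875 + (⅒)*0 = -18875 + 0 = -18875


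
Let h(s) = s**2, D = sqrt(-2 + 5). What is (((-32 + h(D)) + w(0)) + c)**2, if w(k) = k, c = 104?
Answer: 5625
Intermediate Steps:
D = sqrt(3) ≈ 1.7320
(((-32 + h(D)) + w(0)) + c)**2 = (((-32 + (sqrt(3))**2) + 0) + 104)**2 = (((-32 + 3) + 0) + 104)**2 = ((-29 + 0) + 104)**2 = (-29 + 104)**2 = 75**2 = 5625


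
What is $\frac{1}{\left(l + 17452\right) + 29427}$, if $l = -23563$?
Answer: $\frac{1}{23316} \approx 4.2889 \cdot 10^{-5}$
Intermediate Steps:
$\frac{1}{\left(l + 17452\right) + 29427} = \frac{1}{\left(-23563 + 17452\right) + 29427} = \frac{1}{-6111 + 29427} = \frac{1}{23316}$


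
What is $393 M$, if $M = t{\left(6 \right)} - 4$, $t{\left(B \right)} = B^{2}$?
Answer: $12576$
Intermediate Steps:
$M = 32$ ($M = 6^{2} - 4 = 36 - 4 = 32$)
$393 M = 393 \cdot 32 = 12576$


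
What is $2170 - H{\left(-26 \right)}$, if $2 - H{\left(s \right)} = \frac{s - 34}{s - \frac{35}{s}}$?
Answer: $\frac{1391248}{641} \approx 2170.4$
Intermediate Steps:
$H{\left(s \right)} = 2 - \frac{-34 + s}{s - \frac{35}{s}}$ ($H{\left(s \right)} = 2 - \frac{s - 34}{s - \frac{35}{s}} = 2 - \frac{-34 + s}{s - \frac{35}{s}}$)
$2170 - H{\left(-26 \right)} = 2170 - \frac{-70 + \left(-26\right)^{2} + 34 \left(-26\right)}{-35 + \left(-26\right)^{2}} = 2170 - \frac{-70 + 676 - 884}{-35 + 676} = 2170 - \frac{1}{641} \left(-278\right) = 2170 - - \frac{278}{641} = 2170 + \frac{278}{641} = \frac{1391248}{641}$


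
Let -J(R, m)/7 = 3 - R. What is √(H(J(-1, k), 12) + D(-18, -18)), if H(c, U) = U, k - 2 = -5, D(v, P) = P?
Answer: I*√6 ≈ 2.4495*I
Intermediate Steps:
k = -3 (k = 2 - 5 = -3)
J(R, m) = -21 + 7*R (J(R, m) = -7*(3 - R) = -21 + 7*R)
√(H(J(-1, k), 12) + D(-18, -18)) = √(12 - 18) = √(-6) = I*√6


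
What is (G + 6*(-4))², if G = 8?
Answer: 256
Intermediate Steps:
(G + 6*(-4))² = (8 + 6*(-4))² = (8 - 24)² = (-16)² = 256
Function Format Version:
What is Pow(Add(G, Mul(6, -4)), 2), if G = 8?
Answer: 256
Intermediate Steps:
Pow(Add(G, Mul(6, -4)), 2) = Pow(Add(8, Mul(6, -4)), 2) = Pow(Add(8, -24), 2) = Pow(-16, 2) = 256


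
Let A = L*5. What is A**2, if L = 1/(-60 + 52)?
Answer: 25/64 ≈ 0.39063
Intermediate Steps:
L = -1/8 (L = 1/(-8) = -1/8 ≈ -0.12500)
A = -5/8 (A = -1/8*5 = -5/8 ≈ -0.62500)
A**2 = (-5/8)**2 = 25/64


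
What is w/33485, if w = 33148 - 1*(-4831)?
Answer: 37979/33485 ≈ 1.1342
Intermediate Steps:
w = 37979 (w = 33148 + 4831 = 37979)
w/33485 = 37979/33485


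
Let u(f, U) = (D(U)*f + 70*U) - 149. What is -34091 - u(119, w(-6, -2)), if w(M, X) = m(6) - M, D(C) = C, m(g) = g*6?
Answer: -41880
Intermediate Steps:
m(g) = 6*g
w(M, X) = 36 - M (w(M, X) = 6*6 - M = 36 - M)
u(f, U) = -149 + 70*U + U*f (u(f, U) = (U*f + 70*U) - 149 = (70*U + U*f) - 149 = -149 + 70*U + U*f)
-34091 - u(119, w(-6, -2)) = -34091 - (-149 + 70*(36 - 1*(-6)) + (36 - 1*(-6))*119) = -34091 - (-149 + 70*(36 + 6) + (36 + 6)*119) = -34091 - (-149 + 70*42 + 42*119) = -34091 - (-149 + 2940 + 4998) = -34091 - 1*7789 = -34091 - 7789 = -41880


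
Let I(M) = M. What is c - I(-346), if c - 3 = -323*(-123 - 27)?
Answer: 48799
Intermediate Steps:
c = 48453 (c = 3 - 323*(-123 - 27) = 3 - 323*(-150) = 3 + 48450 = 48453)
c - I(-346) = 48453 - 1*(-346) = 48453 + 346 = 48799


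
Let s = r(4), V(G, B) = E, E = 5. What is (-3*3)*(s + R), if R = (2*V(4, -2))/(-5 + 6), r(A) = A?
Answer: -126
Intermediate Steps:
V(G, B) = 5
R = 10 (R = (2*5)/(-5 + 6) = 10/1 = 10*1 = 10)
s = 4
(-3*3)*(s + R) = (-3*3)*(4 + 10) = -9*14 = -126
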